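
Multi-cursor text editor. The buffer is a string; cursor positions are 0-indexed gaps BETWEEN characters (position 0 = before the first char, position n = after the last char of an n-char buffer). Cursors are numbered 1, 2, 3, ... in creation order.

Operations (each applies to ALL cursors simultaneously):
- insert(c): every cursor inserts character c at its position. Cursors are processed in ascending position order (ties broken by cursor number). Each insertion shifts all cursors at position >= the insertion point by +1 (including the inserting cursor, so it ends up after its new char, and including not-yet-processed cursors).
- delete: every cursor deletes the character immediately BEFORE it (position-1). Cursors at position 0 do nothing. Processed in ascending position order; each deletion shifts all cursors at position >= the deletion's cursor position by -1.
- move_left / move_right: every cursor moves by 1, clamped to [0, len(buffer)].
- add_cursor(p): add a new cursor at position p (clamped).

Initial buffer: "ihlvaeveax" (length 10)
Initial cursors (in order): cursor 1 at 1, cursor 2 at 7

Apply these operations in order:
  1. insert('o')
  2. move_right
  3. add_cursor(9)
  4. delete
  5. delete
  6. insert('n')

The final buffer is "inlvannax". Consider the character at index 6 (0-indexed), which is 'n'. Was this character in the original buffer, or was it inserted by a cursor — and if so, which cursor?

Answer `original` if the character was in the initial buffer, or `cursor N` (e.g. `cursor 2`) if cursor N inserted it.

After op 1 (insert('o')): buffer="iohlvaevoeax" (len 12), cursors c1@2 c2@9, authorship .1......2...
After op 2 (move_right): buffer="iohlvaevoeax" (len 12), cursors c1@3 c2@10, authorship .1......2...
After op 3 (add_cursor(9)): buffer="iohlvaevoeax" (len 12), cursors c1@3 c3@9 c2@10, authorship .1......2...
After op 4 (delete): buffer="iolvaevax" (len 9), cursors c1@2 c2@7 c3@7, authorship .1.......
After op 5 (delete): buffer="ilvaax" (len 6), cursors c1@1 c2@4 c3@4, authorship ......
After op 6 (insert('n')): buffer="inlvannax" (len 9), cursors c1@2 c2@7 c3@7, authorship .1...23..
Authorship (.=original, N=cursor N): . 1 . . . 2 3 . .
Index 6: author = 3

Answer: cursor 3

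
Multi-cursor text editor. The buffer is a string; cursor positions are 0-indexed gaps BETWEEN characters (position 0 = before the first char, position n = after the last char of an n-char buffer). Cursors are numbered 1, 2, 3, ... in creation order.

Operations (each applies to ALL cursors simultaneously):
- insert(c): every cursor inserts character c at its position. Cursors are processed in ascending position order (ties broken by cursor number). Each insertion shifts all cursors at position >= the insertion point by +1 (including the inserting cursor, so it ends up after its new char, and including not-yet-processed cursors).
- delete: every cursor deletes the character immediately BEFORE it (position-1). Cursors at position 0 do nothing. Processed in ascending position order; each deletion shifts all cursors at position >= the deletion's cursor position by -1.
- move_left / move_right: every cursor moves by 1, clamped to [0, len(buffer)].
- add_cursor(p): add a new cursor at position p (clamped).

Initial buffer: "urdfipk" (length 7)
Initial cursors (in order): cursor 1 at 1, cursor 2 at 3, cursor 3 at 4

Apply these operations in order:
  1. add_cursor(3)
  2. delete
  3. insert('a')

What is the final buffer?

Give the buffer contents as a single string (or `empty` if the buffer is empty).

Answer: aaaaipk

Derivation:
After op 1 (add_cursor(3)): buffer="urdfipk" (len 7), cursors c1@1 c2@3 c4@3 c3@4, authorship .......
After op 2 (delete): buffer="ipk" (len 3), cursors c1@0 c2@0 c3@0 c4@0, authorship ...
After op 3 (insert('a')): buffer="aaaaipk" (len 7), cursors c1@4 c2@4 c3@4 c4@4, authorship 1234...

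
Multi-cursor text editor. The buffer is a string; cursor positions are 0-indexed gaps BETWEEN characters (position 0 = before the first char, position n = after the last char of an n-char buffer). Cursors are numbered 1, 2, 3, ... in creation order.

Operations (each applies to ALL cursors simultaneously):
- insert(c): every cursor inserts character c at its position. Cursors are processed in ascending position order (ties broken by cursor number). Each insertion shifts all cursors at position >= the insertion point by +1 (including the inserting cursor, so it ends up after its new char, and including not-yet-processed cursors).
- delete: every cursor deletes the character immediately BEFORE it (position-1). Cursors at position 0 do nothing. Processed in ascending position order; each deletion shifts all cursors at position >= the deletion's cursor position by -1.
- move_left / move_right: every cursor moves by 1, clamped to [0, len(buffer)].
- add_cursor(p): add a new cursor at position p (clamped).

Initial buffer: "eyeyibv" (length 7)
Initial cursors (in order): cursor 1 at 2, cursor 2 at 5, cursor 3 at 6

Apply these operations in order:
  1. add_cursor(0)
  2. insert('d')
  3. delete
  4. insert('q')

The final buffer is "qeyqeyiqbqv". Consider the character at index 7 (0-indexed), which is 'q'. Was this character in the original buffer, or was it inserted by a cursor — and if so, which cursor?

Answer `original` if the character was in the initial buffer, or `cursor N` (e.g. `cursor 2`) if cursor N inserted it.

After op 1 (add_cursor(0)): buffer="eyeyibv" (len 7), cursors c4@0 c1@2 c2@5 c3@6, authorship .......
After op 2 (insert('d')): buffer="deydeyidbdv" (len 11), cursors c4@1 c1@4 c2@8 c3@10, authorship 4..1...2.3.
After op 3 (delete): buffer="eyeyibv" (len 7), cursors c4@0 c1@2 c2@5 c3@6, authorship .......
After op 4 (insert('q')): buffer="qeyqeyiqbqv" (len 11), cursors c4@1 c1@4 c2@8 c3@10, authorship 4..1...2.3.
Authorship (.=original, N=cursor N): 4 . . 1 . . . 2 . 3 .
Index 7: author = 2

Answer: cursor 2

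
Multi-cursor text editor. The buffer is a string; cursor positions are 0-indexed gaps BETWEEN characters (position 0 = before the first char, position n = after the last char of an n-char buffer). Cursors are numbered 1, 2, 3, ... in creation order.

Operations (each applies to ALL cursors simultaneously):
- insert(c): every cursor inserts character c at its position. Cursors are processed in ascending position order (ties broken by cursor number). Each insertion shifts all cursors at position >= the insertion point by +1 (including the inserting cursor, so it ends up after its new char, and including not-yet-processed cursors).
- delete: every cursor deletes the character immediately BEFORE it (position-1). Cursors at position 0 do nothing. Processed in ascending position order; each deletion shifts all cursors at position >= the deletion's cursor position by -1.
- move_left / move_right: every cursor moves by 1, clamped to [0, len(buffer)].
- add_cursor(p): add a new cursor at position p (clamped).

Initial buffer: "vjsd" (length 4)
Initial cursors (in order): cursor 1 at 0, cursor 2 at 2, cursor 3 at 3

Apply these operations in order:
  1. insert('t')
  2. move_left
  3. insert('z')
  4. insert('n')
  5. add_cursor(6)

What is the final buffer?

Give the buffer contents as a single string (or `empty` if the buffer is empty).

Answer: zntvjzntszntd

Derivation:
After op 1 (insert('t')): buffer="tvjtstd" (len 7), cursors c1@1 c2@4 c3@6, authorship 1..2.3.
After op 2 (move_left): buffer="tvjtstd" (len 7), cursors c1@0 c2@3 c3@5, authorship 1..2.3.
After op 3 (insert('z')): buffer="ztvjztsztd" (len 10), cursors c1@1 c2@5 c3@8, authorship 11..22.33.
After op 4 (insert('n')): buffer="zntvjzntszntd" (len 13), cursors c1@2 c2@7 c3@11, authorship 111..222.333.
After op 5 (add_cursor(6)): buffer="zntvjzntszntd" (len 13), cursors c1@2 c4@6 c2@7 c3@11, authorship 111..222.333.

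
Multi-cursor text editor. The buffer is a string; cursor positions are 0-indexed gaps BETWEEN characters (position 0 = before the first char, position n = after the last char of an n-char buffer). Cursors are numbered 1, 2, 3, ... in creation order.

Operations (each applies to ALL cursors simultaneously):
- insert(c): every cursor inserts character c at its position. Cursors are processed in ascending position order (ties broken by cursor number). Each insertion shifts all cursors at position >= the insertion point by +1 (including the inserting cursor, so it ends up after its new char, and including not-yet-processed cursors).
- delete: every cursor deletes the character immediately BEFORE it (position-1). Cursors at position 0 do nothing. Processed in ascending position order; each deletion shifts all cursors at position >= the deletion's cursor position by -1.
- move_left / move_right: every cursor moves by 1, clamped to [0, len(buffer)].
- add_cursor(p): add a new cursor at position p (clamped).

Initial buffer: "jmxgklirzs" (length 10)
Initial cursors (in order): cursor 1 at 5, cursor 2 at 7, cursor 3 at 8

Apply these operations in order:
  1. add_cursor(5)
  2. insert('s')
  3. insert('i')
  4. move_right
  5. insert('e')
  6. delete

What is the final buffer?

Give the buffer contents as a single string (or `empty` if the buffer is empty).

Answer: jmxgkssiilisirsizs

Derivation:
After op 1 (add_cursor(5)): buffer="jmxgklirzs" (len 10), cursors c1@5 c4@5 c2@7 c3@8, authorship ..........
After op 2 (insert('s')): buffer="jmxgksslisrszs" (len 14), cursors c1@7 c4@7 c2@10 c3@12, authorship .....14..2.3..
After op 3 (insert('i')): buffer="jmxgkssiilisirsizs" (len 18), cursors c1@9 c4@9 c2@13 c3@16, authorship .....1414..22.33..
After op 4 (move_right): buffer="jmxgkssiilisirsizs" (len 18), cursors c1@10 c4@10 c2@14 c3@17, authorship .....1414..22.33..
After op 5 (insert('e')): buffer="jmxgkssiileeisiresizes" (len 22), cursors c1@12 c4@12 c2@17 c3@21, authorship .....1414.14.22.233.3.
After op 6 (delete): buffer="jmxgkssiilisirsizs" (len 18), cursors c1@10 c4@10 c2@14 c3@17, authorship .....1414..22.33..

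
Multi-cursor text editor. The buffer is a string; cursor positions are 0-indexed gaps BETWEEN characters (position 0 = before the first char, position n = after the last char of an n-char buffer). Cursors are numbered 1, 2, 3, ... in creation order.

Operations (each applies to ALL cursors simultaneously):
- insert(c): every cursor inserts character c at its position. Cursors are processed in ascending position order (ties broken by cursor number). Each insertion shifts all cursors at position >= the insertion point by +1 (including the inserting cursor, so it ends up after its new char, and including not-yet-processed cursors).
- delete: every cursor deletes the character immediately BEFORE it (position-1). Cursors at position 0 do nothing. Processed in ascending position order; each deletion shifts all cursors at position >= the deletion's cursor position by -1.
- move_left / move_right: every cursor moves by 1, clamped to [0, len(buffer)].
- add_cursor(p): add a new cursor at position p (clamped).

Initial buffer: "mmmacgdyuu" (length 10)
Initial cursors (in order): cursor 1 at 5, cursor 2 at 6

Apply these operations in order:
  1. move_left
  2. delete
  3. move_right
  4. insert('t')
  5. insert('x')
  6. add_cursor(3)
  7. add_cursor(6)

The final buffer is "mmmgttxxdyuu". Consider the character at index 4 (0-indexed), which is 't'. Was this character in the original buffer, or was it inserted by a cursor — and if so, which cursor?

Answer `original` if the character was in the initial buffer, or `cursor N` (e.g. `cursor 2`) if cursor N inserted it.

Answer: cursor 1

Derivation:
After op 1 (move_left): buffer="mmmacgdyuu" (len 10), cursors c1@4 c2@5, authorship ..........
After op 2 (delete): buffer="mmmgdyuu" (len 8), cursors c1@3 c2@3, authorship ........
After op 3 (move_right): buffer="mmmgdyuu" (len 8), cursors c1@4 c2@4, authorship ........
After op 4 (insert('t')): buffer="mmmgttdyuu" (len 10), cursors c1@6 c2@6, authorship ....12....
After op 5 (insert('x')): buffer="mmmgttxxdyuu" (len 12), cursors c1@8 c2@8, authorship ....1212....
After op 6 (add_cursor(3)): buffer="mmmgttxxdyuu" (len 12), cursors c3@3 c1@8 c2@8, authorship ....1212....
After op 7 (add_cursor(6)): buffer="mmmgttxxdyuu" (len 12), cursors c3@3 c4@6 c1@8 c2@8, authorship ....1212....
Authorship (.=original, N=cursor N): . . . . 1 2 1 2 . . . .
Index 4: author = 1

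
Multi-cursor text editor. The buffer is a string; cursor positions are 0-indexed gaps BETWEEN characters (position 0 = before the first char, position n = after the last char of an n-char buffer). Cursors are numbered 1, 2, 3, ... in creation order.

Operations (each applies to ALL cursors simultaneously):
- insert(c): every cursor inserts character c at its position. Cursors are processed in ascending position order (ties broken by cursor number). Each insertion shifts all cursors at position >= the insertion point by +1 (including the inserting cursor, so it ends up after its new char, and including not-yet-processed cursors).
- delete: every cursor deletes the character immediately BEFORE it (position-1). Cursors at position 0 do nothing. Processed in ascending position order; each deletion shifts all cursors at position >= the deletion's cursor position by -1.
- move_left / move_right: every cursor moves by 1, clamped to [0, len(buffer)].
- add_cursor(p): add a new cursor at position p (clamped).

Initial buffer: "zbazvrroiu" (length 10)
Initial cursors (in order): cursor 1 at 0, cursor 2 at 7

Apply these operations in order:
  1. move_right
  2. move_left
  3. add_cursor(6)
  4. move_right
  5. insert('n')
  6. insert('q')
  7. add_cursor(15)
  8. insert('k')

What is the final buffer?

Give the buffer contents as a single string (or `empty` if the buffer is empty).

Answer: znqkbazvrrnqkonqkiku

Derivation:
After op 1 (move_right): buffer="zbazvrroiu" (len 10), cursors c1@1 c2@8, authorship ..........
After op 2 (move_left): buffer="zbazvrroiu" (len 10), cursors c1@0 c2@7, authorship ..........
After op 3 (add_cursor(6)): buffer="zbazvrroiu" (len 10), cursors c1@0 c3@6 c2@7, authorship ..........
After op 4 (move_right): buffer="zbazvrroiu" (len 10), cursors c1@1 c3@7 c2@8, authorship ..........
After op 5 (insert('n')): buffer="znbazvrrnoniu" (len 13), cursors c1@2 c3@9 c2@11, authorship .1......3.2..
After op 6 (insert('q')): buffer="znqbazvrrnqonqiu" (len 16), cursors c1@3 c3@11 c2@14, authorship .11......33.22..
After op 7 (add_cursor(15)): buffer="znqbazvrrnqonqiu" (len 16), cursors c1@3 c3@11 c2@14 c4@15, authorship .11......33.22..
After op 8 (insert('k')): buffer="znqkbazvrrnqkonqkiku" (len 20), cursors c1@4 c3@13 c2@17 c4@19, authorship .111......333.222.4.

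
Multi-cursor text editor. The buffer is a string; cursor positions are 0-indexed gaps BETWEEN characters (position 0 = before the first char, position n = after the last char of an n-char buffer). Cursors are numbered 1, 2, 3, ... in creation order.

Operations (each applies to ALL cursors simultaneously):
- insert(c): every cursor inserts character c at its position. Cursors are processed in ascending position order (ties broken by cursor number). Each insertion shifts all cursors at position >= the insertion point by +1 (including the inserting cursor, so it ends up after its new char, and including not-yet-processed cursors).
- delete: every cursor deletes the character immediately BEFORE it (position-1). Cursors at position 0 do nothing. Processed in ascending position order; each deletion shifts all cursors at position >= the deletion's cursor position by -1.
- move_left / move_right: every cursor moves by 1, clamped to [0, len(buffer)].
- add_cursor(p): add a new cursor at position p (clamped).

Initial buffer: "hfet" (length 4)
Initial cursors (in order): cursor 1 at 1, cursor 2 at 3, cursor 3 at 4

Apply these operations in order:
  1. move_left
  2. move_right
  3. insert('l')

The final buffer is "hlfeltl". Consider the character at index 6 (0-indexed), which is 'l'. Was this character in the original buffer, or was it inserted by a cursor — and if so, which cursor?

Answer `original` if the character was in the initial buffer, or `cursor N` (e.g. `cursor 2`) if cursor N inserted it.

Answer: cursor 3

Derivation:
After op 1 (move_left): buffer="hfet" (len 4), cursors c1@0 c2@2 c3@3, authorship ....
After op 2 (move_right): buffer="hfet" (len 4), cursors c1@1 c2@3 c3@4, authorship ....
After op 3 (insert('l')): buffer="hlfeltl" (len 7), cursors c1@2 c2@5 c3@7, authorship .1..2.3
Authorship (.=original, N=cursor N): . 1 . . 2 . 3
Index 6: author = 3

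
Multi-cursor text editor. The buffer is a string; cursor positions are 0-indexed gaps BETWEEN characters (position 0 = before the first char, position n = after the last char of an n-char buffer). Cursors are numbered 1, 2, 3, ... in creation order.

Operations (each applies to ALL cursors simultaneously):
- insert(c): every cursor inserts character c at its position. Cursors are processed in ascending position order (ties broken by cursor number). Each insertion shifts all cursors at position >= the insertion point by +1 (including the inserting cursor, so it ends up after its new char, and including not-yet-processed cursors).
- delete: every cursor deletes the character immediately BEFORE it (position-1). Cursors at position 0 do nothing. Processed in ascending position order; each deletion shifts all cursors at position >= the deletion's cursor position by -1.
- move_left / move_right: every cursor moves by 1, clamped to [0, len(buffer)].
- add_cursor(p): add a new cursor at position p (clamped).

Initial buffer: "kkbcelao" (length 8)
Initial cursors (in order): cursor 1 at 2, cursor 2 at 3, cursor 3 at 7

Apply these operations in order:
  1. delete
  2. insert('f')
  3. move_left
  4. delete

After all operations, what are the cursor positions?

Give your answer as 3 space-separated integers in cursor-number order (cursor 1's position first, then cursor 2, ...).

After op 1 (delete): buffer="kcelo" (len 5), cursors c1@1 c2@1 c3@4, authorship .....
After op 2 (insert('f')): buffer="kffcelfo" (len 8), cursors c1@3 c2@3 c3@7, authorship .12...3.
After op 3 (move_left): buffer="kffcelfo" (len 8), cursors c1@2 c2@2 c3@6, authorship .12...3.
After op 4 (delete): buffer="fcefo" (len 5), cursors c1@0 c2@0 c3@3, authorship 2..3.

Answer: 0 0 3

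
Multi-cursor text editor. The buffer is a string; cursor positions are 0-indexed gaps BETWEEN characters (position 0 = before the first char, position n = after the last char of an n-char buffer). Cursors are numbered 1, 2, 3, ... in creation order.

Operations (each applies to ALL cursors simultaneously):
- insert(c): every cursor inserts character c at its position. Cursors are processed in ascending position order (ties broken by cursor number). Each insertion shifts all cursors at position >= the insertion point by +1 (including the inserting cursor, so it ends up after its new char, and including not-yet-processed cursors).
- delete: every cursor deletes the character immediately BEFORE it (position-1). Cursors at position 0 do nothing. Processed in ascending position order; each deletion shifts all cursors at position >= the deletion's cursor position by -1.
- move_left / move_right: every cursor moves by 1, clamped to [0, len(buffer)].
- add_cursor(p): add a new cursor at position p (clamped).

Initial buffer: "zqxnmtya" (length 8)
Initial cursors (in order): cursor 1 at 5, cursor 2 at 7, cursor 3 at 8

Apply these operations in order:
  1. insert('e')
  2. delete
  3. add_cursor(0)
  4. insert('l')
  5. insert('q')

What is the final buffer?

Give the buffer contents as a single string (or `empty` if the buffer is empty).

After op 1 (insert('e')): buffer="zqxnmetyeae" (len 11), cursors c1@6 c2@9 c3@11, authorship .....1..2.3
After op 2 (delete): buffer="zqxnmtya" (len 8), cursors c1@5 c2@7 c3@8, authorship ........
After op 3 (add_cursor(0)): buffer="zqxnmtya" (len 8), cursors c4@0 c1@5 c2@7 c3@8, authorship ........
After op 4 (insert('l')): buffer="lzqxnmltylal" (len 12), cursors c4@1 c1@7 c2@10 c3@12, authorship 4.....1..2.3
After op 5 (insert('q')): buffer="lqzqxnmlqtylqalq" (len 16), cursors c4@2 c1@9 c2@13 c3@16, authorship 44.....11..22.33

Answer: lqzqxnmlqtylqalq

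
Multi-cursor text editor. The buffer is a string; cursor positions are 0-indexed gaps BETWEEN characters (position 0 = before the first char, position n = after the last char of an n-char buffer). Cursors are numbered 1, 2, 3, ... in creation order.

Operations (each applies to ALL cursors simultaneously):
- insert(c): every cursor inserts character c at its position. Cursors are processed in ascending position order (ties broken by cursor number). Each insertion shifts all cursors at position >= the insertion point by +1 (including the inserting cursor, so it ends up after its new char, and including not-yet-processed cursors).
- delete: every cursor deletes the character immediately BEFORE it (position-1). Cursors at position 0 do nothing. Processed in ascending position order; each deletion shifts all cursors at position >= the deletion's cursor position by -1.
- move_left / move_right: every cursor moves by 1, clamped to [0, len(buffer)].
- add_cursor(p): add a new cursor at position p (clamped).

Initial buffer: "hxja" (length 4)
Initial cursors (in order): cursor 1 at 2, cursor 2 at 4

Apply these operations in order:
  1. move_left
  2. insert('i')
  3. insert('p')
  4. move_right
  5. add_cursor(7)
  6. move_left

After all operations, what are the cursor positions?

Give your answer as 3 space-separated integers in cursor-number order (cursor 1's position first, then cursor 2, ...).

After op 1 (move_left): buffer="hxja" (len 4), cursors c1@1 c2@3, authorship ....
After op 2 (insert('i')): buffer="hixjia" (len 6), cursors c1@2 c2@5, authorship .1..2.
After op 3 (insert('p')): buffer="hipxjipa" (len 8), cursors c1@3 c2@7, authorship .11..22.
After op 4 (move_right): buffer="hipxjipa" (len 8), cursors c1@4 c2@8, authorship .11..22.
After op 5 (add_cursor(7)): buffer="hipxjipa" (len 8), cursors c1@4 c3@7 c2@8, authorship .11..22.
After op 6 (move_left): buffer="hipxjipa" (len 8), cursors c1@3 c3@6 c2@7, authorship .11..22.

Answer: 3 7 6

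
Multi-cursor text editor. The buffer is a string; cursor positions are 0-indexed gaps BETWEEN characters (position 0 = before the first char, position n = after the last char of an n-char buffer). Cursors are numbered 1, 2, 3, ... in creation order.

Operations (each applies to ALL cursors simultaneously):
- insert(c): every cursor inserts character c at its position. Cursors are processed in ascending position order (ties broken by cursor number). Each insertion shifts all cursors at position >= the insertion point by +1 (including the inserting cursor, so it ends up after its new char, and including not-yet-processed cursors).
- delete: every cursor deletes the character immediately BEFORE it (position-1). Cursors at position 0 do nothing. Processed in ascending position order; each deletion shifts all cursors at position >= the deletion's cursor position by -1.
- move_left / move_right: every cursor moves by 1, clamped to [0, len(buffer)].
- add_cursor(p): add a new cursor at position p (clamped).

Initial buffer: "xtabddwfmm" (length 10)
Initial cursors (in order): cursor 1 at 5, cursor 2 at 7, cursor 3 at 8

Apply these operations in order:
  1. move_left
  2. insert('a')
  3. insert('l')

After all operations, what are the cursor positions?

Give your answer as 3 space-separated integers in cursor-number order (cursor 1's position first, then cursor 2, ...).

Answer: 6 10 13

Derivation:
After op 1 (move_left): buffer="xtabddwfmm" (len 10), cursors c1@4 c2@6 c3@7, authorship ..........
After op 2 (insert('a')): buffer="xtabaddawafmm" (len 13), cursors c1@5 c2@8 c3@10, authorship ....1..2.3...
After op 3 (insert('l')): buffer="xtabalddalwalfmm" (len 16), cursors c1@6 c2@10 c3@13, authorship ....11..22.33...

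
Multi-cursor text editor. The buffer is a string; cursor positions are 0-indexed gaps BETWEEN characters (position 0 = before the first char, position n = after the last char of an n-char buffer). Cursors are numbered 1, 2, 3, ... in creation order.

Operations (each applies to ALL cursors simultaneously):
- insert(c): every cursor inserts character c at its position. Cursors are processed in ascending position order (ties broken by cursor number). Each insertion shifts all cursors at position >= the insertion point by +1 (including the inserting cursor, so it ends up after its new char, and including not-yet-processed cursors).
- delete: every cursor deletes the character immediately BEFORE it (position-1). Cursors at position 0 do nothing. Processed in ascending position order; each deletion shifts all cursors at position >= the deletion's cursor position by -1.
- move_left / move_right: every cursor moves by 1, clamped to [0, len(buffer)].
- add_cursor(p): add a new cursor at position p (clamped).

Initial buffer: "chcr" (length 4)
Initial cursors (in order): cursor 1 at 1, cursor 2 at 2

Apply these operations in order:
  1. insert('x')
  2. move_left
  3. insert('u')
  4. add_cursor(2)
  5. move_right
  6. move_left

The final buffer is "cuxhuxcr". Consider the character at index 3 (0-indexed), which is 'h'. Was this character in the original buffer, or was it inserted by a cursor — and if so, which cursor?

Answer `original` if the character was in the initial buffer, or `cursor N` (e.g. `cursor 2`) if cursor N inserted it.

After op 1 (insert('x')): buffer="cxhxcr" (len 6), cursors c1@2 c2@4, authorship .1.2..
After op 2 (move_left): buffer="cxhxcr" (len 6), cursors c1@1 c2@3, authorship .1.2..
After op 3 (insert('u')): buffer="cuxhuxcr" (len 8), cursors c1@2 c2@5, authorship .11.22..
After op 4 (add_cursor(2)): buffer="cuxhuxcr" (len 8), cursors c1@2 c3@2 c2@5, authorship .11.22..
After op 5 (move_right): buffer="cuxhuxcr" (len 8), cursors c1@3 c3@3 c2@6, authorship .11.22..
After op 6 (move_left): buffer="cuxhuxcr" (len 8), cursors c1@2 c3@2 c2@5, authorship .11.22..
Authorship (.=original, N=cursor N): . 1 1 . 2 2 . .
Index 3: author = original

Answer: original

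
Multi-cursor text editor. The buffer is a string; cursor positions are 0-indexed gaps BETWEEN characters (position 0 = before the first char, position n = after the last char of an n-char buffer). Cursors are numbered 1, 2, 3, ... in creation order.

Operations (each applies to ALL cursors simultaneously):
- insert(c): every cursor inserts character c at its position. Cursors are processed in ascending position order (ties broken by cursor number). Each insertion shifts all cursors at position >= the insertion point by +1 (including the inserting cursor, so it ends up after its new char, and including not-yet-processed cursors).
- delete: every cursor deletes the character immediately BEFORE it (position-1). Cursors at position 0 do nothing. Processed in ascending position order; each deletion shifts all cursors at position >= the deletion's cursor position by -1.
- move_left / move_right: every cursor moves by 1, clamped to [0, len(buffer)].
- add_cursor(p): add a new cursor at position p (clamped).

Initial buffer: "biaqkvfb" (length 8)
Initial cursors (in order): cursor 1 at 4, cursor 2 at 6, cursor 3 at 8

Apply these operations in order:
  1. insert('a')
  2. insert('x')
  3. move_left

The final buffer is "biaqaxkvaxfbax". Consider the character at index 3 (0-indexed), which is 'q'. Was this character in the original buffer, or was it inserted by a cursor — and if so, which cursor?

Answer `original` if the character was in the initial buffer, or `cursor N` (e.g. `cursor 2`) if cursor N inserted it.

Answer: original

Derivation:
After op 1 (insert('a')): buffer="biaqakvafba" (len 11), cursors c1@5 c2@8 c3@11, authorship ....1..2..3
After op 2 (insert('x')): buffer="biaqaxkvaxfbax" (len 14), cursors c1@6 c2@10 c3@14, authorship ....11..22..33
After op 3 (move_left): buffer="biaqaxkvaxfbax" (len 14), cursors c1@5 c2@9 c3@13, authorship ....11..22..33
Authorship (.=original, N=cursor N): . . . . 1 1 . . 2 2 . . 3 3
Index 3: author = original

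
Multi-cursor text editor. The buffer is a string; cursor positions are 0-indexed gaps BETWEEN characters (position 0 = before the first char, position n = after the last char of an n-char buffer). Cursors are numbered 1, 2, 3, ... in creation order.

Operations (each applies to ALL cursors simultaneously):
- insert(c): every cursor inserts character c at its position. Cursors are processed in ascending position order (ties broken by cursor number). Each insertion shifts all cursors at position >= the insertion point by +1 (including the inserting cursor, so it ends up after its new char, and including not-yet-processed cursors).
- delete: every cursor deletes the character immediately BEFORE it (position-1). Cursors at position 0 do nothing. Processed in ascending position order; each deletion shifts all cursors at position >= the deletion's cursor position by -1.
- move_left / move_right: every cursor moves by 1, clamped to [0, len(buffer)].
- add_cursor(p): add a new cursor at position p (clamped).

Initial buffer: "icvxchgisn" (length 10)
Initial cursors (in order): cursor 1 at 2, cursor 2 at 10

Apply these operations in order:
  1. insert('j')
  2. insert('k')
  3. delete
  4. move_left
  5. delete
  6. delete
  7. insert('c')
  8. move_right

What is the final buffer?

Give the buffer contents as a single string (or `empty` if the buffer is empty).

After op 1 (insert('j')): buffer="icjvxchgisnj" (len 12), cursors c1@3 c2@12, authorship ..1........2
After op 2 (insert('k')): buffer="icjkvxchgisnjk" (len 14), cursors c1@4 c2@14, authorship ..11........22
After op 3 (delete): buffer="icjvxchgisnj" (len 12), cursors c1@3 c2@12, authorship ..1........2
After op 4 (move_left): buffer="icjvxchgisnj" (len 12), cursors c1@2 c2@11, authorship ..1........2
After op 5 (delete): buffer="ijvxchgisj" (len 10), cursors c1@1 c2@9, authorship .1.......2
After op 6 (delete): buffer="jvxchgij" (len 8), cursors c1@0 c2@7, authorship 1......2
After op 7 (insert('c')): buffer="cjvxchgicj" (len 10), cursors c1@1 c2@9, authorship 11......22
After op 8 (move_right): buffer="cjvxchgicj" (len 10), cursors c1@2 c2@10, authorship 11......22

Answer: cjvxchgicj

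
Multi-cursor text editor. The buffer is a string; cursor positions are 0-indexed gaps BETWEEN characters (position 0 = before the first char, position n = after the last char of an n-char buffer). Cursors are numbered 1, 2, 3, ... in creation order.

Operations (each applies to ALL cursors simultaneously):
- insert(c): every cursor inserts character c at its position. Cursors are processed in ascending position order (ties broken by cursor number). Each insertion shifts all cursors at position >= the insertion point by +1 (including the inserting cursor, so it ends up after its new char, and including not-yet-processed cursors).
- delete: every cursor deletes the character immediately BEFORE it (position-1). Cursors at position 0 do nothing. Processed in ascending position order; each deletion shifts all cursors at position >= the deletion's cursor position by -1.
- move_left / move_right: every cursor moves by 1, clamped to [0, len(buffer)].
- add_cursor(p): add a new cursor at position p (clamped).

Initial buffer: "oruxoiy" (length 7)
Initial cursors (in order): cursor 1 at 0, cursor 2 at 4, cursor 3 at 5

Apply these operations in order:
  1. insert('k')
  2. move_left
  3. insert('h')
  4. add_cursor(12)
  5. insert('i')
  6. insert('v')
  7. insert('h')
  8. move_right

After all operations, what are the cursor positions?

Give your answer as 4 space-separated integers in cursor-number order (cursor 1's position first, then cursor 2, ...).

After op 1 (insert('k')): buffer="koruxkokiy" (len 10), cursors c1@1 c2@6 c3@8, authorship 1....2.3..
After op 2 (move_left): buffer="koruxkokiy" (len 10), cursors c1@0 c2@5 c3@7, authorship 1....2.3..
After op 3 (insert('h')): buffer="hkoruxhkohkiy" (len 13), cursors c1@1 c2@7 c3@10, authorship 11....22.33..
After op 4 (add_cursor(12)): buffer="hkoruxhkohkiy" (len 13), cursors c1@1 c2@7 c3@10 c4@12, authorship 11....22.33..
After op 5 (insert('i')): buffer="hikoruxhikohikiiy" (len 17), cursors c1@2 c2@9 c3@13 c4@16, authorship 111....222.333.4.
After op 6 (insert('v')): buffer="hivkoruxhivkohivkiivy" (len 21), cursors c1@3 c2@11 c3@16 c4@20, authorship 1111....2222.3333.44.
After op 7 (insert('h')): buffer="hivhkoruxhivhkohivhkiivhy" (len 25), cursors c1@4 c2@13 c3@19 c4@24, authorship 11111....22222.33333.444.
After op 8 (move_right): buffer="hivhkoruxhivhkohivhkiivhy" (len 25), cursors c1@5 c2@14 c3@20 c4@25, authorship 11111....22222.33333.444.

Answer: 5 14 20 25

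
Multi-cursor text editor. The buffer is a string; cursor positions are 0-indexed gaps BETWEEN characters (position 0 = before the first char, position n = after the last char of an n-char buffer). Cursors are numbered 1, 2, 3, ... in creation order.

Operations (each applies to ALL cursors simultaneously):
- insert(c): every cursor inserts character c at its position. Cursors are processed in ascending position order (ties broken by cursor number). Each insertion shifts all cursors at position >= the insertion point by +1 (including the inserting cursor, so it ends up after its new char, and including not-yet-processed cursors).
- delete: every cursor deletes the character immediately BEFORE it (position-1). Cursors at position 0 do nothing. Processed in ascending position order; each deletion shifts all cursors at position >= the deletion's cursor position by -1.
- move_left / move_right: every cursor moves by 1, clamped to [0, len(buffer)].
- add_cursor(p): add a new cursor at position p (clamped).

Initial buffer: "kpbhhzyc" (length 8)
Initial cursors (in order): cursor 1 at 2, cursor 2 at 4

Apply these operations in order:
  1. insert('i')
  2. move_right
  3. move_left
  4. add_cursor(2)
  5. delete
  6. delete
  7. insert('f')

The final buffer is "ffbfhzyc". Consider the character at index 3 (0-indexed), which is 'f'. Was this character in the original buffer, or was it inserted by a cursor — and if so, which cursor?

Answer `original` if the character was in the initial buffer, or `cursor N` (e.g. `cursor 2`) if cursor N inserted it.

After op 1 (insert('i')): buffer="kpibhihzyc" (len 10), cursors c1@3 c2@6, authorship ..1..2....
After op 2 (move_right): buffer="kpibhihzyc" (len 10), cursors c1@4 c2@7, authorship ..1..2....
After op 3 (move_left): buffer="kpibhihzyc" (len 10), cursors c1@3 c2@6, authorship ..1..2....
After op 4 (add_cursor(2)): buffer="kpibhihzyc" (len 10), cursors c3@2 c1@3 c2@6, authorship ..1..2....
After op 5 (delete): buffer="kbhhzyc" (len 7), cursors c1@1 c3@1 c2@3, authorship .......
After op 6 (delete): buffer="bhzyc" (len 5), cursors c1@0 c3@0 c2@1, authorship .....
After op 7 (insert('f')): buffer="ffbfhzyc" (len 8), cursors c1@2 c3@2 c2@4, authorship 13.2....
Authorship (.=original, N=cursor N): 1 3 . 2 . . . .
Index 3: author = 2

Answer: cursor 2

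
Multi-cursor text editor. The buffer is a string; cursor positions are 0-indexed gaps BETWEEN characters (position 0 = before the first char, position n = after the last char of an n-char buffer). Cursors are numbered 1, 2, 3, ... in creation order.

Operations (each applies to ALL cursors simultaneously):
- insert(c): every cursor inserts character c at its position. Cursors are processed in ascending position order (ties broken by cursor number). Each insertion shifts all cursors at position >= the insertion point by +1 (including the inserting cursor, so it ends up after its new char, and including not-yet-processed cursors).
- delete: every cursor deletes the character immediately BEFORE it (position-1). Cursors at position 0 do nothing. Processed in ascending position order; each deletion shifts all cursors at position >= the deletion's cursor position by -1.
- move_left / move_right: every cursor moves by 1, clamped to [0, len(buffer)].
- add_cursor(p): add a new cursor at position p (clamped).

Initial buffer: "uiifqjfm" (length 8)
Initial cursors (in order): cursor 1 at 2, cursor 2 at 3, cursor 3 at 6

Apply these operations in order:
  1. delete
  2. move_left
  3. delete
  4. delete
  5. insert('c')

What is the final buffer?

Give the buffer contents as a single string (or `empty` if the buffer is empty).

After op 1 (delete): buffer="ufqfm" (len 5), cursors c1@1 c2@1 c3@3, authorship .....
After op 2 (move_left): buffer="ufqfm" (len 5), cursors c1@0 c2@0 c3@2, authorship .....
After op 3 (delete): buffer="uqfm" (len 4), cursors c1@0 c2@0 c3@1, authorship ....
After op 4 (delete): buffer="qfm" (len 3), cursors c1@0 c2@0 c3@0, authorship ...
After op 5 (insert('c')): buffer="cccqfm" (len 6), cursors c1@3 c2@3 c3@3, authorship 123...

Answer: cccqfm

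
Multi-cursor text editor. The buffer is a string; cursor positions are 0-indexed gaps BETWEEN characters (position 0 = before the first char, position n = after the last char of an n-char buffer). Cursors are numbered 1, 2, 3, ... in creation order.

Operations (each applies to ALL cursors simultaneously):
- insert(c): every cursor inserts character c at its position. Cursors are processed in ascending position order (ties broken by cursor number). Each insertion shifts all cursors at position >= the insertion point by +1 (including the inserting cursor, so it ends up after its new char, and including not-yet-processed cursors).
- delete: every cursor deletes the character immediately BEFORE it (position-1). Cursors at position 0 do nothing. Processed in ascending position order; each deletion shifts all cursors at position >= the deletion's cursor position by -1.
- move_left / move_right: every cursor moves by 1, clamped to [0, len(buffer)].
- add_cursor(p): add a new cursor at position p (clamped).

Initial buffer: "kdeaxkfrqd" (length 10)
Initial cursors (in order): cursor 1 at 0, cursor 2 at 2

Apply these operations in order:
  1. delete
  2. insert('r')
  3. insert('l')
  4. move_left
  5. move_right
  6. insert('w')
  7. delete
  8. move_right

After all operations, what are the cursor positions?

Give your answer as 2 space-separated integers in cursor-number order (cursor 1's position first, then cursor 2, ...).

After op 1 (delete): buffer="keaxkfrqd" (len 9), cursors c1@0 c2@1, authorship .........
After op 2 (insert('r')): buffer="rkreaxkfrqd" (len 11), cursors c1@1 c2@3, authorship 1.2........
After op 3 (insert('l')): buffer="rlkrleaxkfrqd" (len 13), cursors c1@2 c2@5, authorship 11.22........
After op 4 (move_left): buffer="rlkrleaxkfrqd" (len 13), cursors c1@1 c2@4, authorship 11.22........
After op 5 (move_right): buffer="rlkrleaxkfrqd" (len 13), cursors c1@2 c2@5, authorship 11.22........
After op 6 (insert('w')): buffer="rlwkrlweaxkfrqd" (len 15), cursors c1@3 c2@7, authorship 111.222........
After op 7 (delete): buffer="rlkrleaxkfrqd" (len 13), cursors c1@2 c2@5, authorship 11.22........
After op 8 (move_right): buffer="rlkrleaxkfrqd" (len 13), cursors c1@3 c2@6, authorship 11.22........

Answer: 3 6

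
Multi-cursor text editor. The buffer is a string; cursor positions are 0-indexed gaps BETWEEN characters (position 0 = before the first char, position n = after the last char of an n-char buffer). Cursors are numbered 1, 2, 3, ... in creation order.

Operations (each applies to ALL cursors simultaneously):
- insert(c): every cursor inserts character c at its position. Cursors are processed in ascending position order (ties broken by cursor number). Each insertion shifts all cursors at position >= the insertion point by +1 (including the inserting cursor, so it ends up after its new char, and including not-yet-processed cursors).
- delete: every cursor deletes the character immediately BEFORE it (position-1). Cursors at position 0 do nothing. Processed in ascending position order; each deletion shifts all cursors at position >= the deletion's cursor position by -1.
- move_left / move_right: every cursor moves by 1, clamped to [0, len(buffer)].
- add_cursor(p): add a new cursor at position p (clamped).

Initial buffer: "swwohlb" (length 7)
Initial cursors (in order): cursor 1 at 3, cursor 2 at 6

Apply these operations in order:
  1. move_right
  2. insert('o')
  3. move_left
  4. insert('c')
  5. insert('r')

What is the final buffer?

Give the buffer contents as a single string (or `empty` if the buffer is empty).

After op 1 (move_right): buffer="swwohlb" (len 7), cursors c1@4 c2@7, authorship .......
After op 2 (insert('o')): buffer="swwoohlbo" (len 9), cursors c1@5 c2@9, authorship ....1...2
After op 3 (move_left): buffer="swwoohlbo" (len 9), cursors c1@4 c2@8, authorship ....1...2
After op 4 (insert('c')): buffer="swwocohlbco" (len 11), cursors c1@5 c2@10, authorship ....11...22
After op 5 (insert('r')): buffer="swwocrohlbcro" (len 13), cursors c1@6 c2@12, authorship ....111...222

Answer: swwocrohlbcro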